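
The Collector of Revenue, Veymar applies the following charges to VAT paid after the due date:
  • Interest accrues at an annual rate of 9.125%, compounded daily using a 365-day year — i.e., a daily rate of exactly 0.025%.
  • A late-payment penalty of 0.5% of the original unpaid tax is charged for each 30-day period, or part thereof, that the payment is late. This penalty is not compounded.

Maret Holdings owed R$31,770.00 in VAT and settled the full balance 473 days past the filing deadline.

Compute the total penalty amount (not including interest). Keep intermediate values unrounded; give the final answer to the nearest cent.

R$2,541.60

Penalty periods: ⌈473/30⌉ = 16; penalty = 16 × 0.5% × R$31,770.00 = R$2,541.60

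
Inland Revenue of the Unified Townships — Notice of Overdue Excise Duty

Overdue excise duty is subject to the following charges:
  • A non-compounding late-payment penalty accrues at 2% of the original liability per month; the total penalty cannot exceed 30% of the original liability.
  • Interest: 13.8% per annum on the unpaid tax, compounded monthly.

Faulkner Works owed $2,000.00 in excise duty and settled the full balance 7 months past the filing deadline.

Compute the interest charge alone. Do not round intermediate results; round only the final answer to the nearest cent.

$166.66

Interest (13.8%/yr ÷ 12 = 1.15%/month): $2,000.00 × ((1 + 0.0115)^7 − 1) = $166.6622…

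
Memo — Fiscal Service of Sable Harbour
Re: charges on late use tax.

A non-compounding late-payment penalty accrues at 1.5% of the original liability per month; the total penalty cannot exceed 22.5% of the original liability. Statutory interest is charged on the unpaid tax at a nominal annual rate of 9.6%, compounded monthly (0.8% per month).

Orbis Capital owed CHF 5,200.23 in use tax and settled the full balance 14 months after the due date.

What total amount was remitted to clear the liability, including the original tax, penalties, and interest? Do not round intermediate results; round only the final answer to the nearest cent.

Penalty: 14 × 1.5% × CHF 5,200.23 = CHF 1,092.05… (below the 22.5% cap of CHF 1,170.05…)
Interest: CHF 5,200.23 × ((1 + 0.008)^14 − 1) = CHF 5,200.23 × 0.1180145… = CHF 613.7027…
Total = CHF 5,200.23 + CHF 1,092.0483 + CHF 613.7027… = CHF 6,905.98

CHF 6,905.98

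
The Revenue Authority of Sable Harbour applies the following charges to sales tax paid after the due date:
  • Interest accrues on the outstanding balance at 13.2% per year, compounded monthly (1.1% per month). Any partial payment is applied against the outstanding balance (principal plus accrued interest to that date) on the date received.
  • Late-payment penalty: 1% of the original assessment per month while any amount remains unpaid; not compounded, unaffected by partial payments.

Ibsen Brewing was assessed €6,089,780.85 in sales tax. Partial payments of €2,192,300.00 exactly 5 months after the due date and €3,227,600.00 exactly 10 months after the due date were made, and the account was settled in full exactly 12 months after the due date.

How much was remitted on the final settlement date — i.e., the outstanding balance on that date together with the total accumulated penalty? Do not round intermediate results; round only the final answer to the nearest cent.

€2,009,088.01

Balance at month 5: €6,089,780.8500 × (1 + 0.011)^5 = €6,432,168.9333…
After €2,192,300.00 payment: €6,432,168.9333… − €2,192,300.00 = €4,239,868.9333…
Balance at month 10: €4,239,868.9333… × (1 + 0.011)^5 = €4,478,248.7098…
After €3,227,600.00 payment: €4,478,248.7098… − €3,227,600.00 = €1,250,648.7098…
Balance at month 12: €1,250,648.7098… × (1 + 0.011)^2 = €1,278,314.3099…
Penalty: 12 × 1% × €6,089,780.85 = €730,773.70…
Final settlement = outstanding balance + penalty = €1,278,314.3099… + €730,773.70… = €2,009,088.01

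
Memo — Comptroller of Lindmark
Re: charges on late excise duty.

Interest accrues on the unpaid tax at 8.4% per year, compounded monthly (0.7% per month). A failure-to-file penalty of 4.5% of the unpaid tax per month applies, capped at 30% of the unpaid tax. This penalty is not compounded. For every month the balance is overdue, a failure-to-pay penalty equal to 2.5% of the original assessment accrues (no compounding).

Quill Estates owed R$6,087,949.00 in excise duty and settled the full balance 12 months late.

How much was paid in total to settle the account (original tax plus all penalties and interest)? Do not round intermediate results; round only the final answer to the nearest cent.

R$10,272,261.26

Failure-to-file: 12 × 4.5% × R$6,087,949.00 = R$3,287,492.46, capped at 30% × R$6,087,949.00 = R$1,826,384.70
Failure-to-pay penalty = 2.5% × R$6,087,949.00 × 12 mo = R$1,826,384.70
Interest: R$6,087,949.00 × ((1 + 0.007)^12 − 1) = R$6,087,949.00 × 0.0873107… = R$531,542.8569…
Total = R$6,087,949.00 + R$3,652,769.4000 + R$531,542.8569… = R$10,272,261.26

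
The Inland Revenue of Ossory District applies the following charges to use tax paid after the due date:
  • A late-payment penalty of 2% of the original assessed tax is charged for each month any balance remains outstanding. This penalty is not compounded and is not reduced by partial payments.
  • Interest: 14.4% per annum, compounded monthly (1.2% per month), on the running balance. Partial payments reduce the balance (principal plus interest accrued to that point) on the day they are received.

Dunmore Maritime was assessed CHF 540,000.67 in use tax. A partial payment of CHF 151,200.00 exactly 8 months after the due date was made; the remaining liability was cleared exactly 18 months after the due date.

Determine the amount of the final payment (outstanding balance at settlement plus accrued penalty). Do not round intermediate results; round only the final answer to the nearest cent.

CHF 693,379.43

Balance at month 8: CHF 540,000.6700 × (1 + 0.012)^8 = CHF 594,071.0632…
After CHF 151,200.00 payment: CHF 594,071.0632… − CHF 151,200.00 = CHF 442,871.0632…
Balance at month 18: CHF 442,871.0632… × (1 + 0.012)^10 = CHF 498,979.1856…
Penalty: 18 × 2% × CHF 540,000.67 = CHF 194,400.24…
Final settlement = outstanding balance + penalty = CHF 498,979.1856… + CHF 194,400.24… = CHF 693,379.43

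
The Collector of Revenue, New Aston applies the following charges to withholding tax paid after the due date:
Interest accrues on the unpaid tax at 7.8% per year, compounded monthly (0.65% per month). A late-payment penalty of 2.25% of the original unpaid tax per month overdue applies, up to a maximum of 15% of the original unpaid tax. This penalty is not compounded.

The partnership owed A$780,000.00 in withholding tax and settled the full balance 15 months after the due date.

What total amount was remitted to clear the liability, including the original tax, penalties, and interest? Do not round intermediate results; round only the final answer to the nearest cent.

Penalty (uncapped): 15 × 2.25% × A$780,000.00 = A$263,250.00; cap = 15% × A$780,000.00 = A$117,000.00 → penalty = A$117,000.00
Interest: A$780,000.00 × ((1 + 0.0065)^15 − 1) = A$780,000.00 × 0.1020637… = A$79,609.6674…
Total = A$780,000.00 + A$117,000.0000 + A$79,609.6674… = A$976,609.67

A$976,609.67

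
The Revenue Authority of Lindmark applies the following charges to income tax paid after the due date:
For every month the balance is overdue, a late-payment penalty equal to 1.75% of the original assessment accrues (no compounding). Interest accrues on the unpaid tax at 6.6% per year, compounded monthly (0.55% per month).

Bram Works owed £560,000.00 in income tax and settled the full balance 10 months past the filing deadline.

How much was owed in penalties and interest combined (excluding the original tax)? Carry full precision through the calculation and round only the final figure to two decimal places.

£129,573.59

Late-payment penalty: 10 × 1.75% × £560,000.00 = £98,000.00
Interest: £560,000.00 × ((1 + 0.0055)^10 − 1) = £560,000.00 × 0.0563814… = £31,573.5887…
Penalties + interest = £98,000.0000 + £31,573.5887… = £129,573.59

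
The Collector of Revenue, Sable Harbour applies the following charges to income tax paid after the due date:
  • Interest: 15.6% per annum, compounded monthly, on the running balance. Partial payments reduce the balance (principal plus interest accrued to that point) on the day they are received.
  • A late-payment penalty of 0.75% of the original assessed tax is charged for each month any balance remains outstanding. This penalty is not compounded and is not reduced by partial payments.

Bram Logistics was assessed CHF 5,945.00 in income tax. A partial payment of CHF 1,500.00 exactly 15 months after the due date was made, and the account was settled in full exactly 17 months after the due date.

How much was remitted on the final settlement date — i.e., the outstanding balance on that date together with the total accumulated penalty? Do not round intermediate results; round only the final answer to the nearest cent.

CHF 6,623.52

Monthly rate = 15.6% ÷ 12 = 1.3%
Balance at month 15: CHF 5,945.0000 × (1 + 0.013)^15 = CHF 7,215.9504…
After CHF 1,500.00 payment: CHF 7,215.9504… − CHF 1,500.00 = CHF 5,715.9504…
Balance at month 17: CHF 5,715.9504… × (1 + 0.013)^2 = CHF 5,865.5311…
Penalty: 17 × 0.75% × CHF 5,945.00 = CHF 757.99…
Final settlement = outstanding balance + penalty = CHF 5,865.5311… + CHF 757.99… = CHF 6,623.52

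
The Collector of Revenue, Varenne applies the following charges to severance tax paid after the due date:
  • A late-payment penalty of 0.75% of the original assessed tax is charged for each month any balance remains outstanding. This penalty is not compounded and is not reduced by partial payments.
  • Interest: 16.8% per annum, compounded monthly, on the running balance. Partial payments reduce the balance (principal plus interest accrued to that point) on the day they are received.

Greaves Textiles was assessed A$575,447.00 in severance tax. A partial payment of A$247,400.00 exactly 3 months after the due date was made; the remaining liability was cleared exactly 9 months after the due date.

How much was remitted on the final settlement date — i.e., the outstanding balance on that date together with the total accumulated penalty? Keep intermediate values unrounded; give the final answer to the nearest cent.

A$422,069.13

Monthly rate = 16.8% ÷ 12 = 1.4%
Balance at month 3: A$575,447.0000 × (1 + 0.014)^3 = A$599,955.7159…
After A$247,400.00 payment: A$599,955.7159… − A$247,400.00 = A$352,555.7159…
Balance at month 9: A$352,555.7159… × (1 + 0.014)^6 = A$383,226.4624…
Penalty: 9 × 0.75% × A$575,447.00 = A$38,842.67…
Final settlement = outstanding balance + penalty = A$383,226.4624… + A$38,842.67… = A$422,069.13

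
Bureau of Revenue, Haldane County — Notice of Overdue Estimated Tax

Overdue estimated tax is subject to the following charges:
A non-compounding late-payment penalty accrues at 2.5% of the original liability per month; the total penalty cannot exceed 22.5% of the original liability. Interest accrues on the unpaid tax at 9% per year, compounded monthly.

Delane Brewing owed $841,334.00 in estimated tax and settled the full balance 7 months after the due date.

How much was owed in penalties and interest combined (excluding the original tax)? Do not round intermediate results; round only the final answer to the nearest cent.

$192,409.83

Penalty: 7 × 2.5% × $841,334.00 = $147,233.45 (below the 22.5% cap of $189,300.15)
Interest (9%/yr ÷ 12 = 0.75%/month): $841,334.00 × ((1 + 0.0075)^7 − 1) = $45,176.3772…
Penalties + interest = $147,233.4500 + $45,176.3772… = $192,409.83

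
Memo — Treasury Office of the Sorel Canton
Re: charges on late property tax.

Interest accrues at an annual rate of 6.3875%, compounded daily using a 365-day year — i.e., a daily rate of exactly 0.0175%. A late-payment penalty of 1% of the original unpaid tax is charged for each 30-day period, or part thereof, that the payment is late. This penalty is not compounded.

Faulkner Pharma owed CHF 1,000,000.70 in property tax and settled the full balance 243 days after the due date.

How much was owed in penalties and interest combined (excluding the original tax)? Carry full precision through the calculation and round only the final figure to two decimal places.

Penalty periods: ⌈243/30⌉ = 9; penalty = 9 × 1% × CHF 1,000,000.70 = CHF 90,000.06…
Interest: CHF 1,000,000.70 × ((1 + 0.000175)^243 − 1) = CHF 1,000,000.70 × 0.04343826… = CHF 43,438.2904…
Penalties + interest = CHF 90,000.0630 + CHF 43,438.2904… = CHF 133,438.35

CHF 133,438.35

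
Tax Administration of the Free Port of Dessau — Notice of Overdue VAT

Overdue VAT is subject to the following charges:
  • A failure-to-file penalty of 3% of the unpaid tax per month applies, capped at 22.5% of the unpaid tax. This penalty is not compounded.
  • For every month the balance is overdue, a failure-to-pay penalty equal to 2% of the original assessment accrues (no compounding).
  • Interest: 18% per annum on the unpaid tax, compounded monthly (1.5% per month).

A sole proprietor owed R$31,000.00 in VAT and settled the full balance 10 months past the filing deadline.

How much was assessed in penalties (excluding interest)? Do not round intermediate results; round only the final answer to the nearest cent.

R$13,175.00

Failure-to-file: 10 × 3% × R$31,000.00 = R$9,300.00, capped at 22.5% × R$31,000.00 = R$6,975.00
Failure-to-pay penalty = 2% × R$31,000.00 × 10 mo = R$6,200.00
Total penalty = R$6,975.00 + R$6,200.00 = R$13,175.00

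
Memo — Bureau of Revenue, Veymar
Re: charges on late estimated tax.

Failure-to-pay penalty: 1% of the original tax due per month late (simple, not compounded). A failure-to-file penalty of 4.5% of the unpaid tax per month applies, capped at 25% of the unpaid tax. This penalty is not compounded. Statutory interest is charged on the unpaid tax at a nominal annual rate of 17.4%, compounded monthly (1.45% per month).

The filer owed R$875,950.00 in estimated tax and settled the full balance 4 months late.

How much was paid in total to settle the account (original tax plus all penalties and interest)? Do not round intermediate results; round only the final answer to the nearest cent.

Failure-to-file: 4 × 4.5% × R$875,950.00 = R$157,671.00 (under the 25% cap)
Failure-to-pay penalty: 4 × 1% × R$875,950.00 = R$35,038.00
Interest: R$875,950.00 × ((1 + 0.0145)^4 − 1) = R$875,950.00 × 0.0592737… = R$51,920.8314…
Total = R$875,950.00 + R$192,709.0000 + R$51,920.8314… = R$1,120,579.83

R$1,120,579.83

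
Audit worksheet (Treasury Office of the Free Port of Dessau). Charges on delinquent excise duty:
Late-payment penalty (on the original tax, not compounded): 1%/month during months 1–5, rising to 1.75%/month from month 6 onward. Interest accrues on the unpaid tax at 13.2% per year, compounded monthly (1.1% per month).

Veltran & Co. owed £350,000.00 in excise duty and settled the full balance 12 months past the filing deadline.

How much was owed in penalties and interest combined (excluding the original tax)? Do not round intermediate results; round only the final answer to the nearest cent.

£109,475.17

Penalty, months 1–5: 5 × 1% × £350,000.00 = £17,500.00
Penalty, months 6–12: 7 × 1.75% × £350,000.00 = £42,875.00
Interest: £350,000.00 × ((1 + 0.011)^12 − 1) = £350,000.00 × 0.1402862… = £49,100.1688…
Penalties + interest = £60,375.0000 + £49,100.1688… = £109,475.17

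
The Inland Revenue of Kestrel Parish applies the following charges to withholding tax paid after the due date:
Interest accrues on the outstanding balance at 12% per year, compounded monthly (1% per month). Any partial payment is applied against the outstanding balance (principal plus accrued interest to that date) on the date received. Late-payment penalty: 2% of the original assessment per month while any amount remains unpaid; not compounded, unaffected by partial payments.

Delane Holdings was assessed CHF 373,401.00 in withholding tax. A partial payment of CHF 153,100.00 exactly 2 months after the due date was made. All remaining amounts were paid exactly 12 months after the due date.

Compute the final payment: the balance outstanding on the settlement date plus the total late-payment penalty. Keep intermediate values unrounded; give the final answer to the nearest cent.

CHF 341,256.19

Balance at month 2: CHF 373,401.0000 × (1 + 0.01)^2 = CHF 380,906.3601
After CHF 153,100.00 payment: CHF 380,906.3601 − CHF 153,100.00 = CHF 227,806.3601
Balance at month 12: CHF 227,806.3601 × (1 + 0.01)^10 = CHF 251,639.9457…
Penalty: 12 × 2% × CHF 373,401.00 = CHF 89,616.24
Final settlement = outstanding balance + penalty = CHF 251,639.9457… + CHF 89,616.24 = CHF 341,256.19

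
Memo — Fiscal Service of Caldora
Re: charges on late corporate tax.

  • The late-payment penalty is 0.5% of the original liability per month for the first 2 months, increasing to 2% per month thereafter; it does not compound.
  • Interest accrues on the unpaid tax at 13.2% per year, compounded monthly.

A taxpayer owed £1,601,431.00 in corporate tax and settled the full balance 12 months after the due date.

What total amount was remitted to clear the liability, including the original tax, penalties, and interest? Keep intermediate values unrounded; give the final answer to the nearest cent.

£2,162,390.17

Penalty, months 1–2: 2 × 0.5% × £1,601,431.00 = £16,014.31
Penalty, months 3–12: 10 × 2% × £1,601,431.00 = £320,286.20
Interest (13.2%/yr ÷ 12 = 1.1%/month): £1,601,431.00 × ((1 + 0.011)^12 − 1) = £224,658.6639…
Total = £1,601,431.00 + £336,300.5100 + £224,658.6639… = £2,162,390.17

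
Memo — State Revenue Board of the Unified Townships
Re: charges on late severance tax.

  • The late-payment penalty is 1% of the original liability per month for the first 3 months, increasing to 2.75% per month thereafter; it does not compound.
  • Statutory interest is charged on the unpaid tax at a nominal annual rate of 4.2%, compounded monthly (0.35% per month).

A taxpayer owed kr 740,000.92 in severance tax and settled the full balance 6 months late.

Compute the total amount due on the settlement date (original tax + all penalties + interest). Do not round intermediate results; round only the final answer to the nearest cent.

Penalty, months 1–3: 3 × 1% × kr 740,000.92 = kr 22,200.03…
Penalty, months 4–6: 3 × 2.75% × kr 740,000.92 = kr 61,050.08…
Interest: kr 740,000.92 × ((1 + 0.0035)^6 − 1) = kr 740,000.92 × 0.0211846… = kr 15,676.6307…
Total = kr 740,000.92 + kr 83,250.1035 + kr 15,676.6307… = kr 838,927.65

kr 838,927.65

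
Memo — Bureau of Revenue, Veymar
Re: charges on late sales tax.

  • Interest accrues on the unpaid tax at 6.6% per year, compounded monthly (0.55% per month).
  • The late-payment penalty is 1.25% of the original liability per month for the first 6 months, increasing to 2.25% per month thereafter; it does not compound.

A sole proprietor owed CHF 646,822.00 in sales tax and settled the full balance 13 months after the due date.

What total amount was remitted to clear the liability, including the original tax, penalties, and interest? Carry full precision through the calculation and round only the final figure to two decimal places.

Penalty, months 1–6: 6 × 1.25% × CHF 646,822.00 = CHF 48,511.65
Penalty, months 7–13: 7 × 2.25% × CHF 646,822.00 = CHF 101,874.47…
Interest: CHF 646,822.00 × ((1 + 0.0055)^13 − 1) = CHF 646,822.00 × 0.0739077… = CHF 47,805.1548…
Total = CHF 646,822.00 + CHF 150,386.1150 + CHF 47,805.1548… = CHF 845,013.27

CHF 845,013.27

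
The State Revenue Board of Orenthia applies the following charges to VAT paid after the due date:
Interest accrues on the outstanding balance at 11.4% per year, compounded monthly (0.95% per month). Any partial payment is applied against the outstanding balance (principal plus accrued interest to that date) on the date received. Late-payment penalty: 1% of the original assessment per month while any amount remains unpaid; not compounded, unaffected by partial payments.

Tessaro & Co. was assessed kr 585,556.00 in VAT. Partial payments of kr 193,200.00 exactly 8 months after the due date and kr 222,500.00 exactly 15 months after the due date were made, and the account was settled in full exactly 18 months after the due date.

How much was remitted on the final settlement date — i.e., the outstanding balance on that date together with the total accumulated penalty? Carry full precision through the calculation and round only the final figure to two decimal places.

Balance at month 8: kr 585,556.0000 × (1 + 0.0095)^8 = kr 631,566.4067…
After kr 193,200.00 payment: kr 631,566.4067… − kr 193,200.00 = kr 438,366.4067…
Balance at month 15: kr 438,366.4067… × (1 + 0.0095)^7 = kr 468,361.8669…
After kr 222,500.00 payment: kr 468,361.8669… − kr 222,500.00 = kr 245,861.8669…
Balance at month 18: kr 245,861.8669… × (1 + 0.0095)^3 = kr 252,935.7080…
Penalty: 18 × 1% × kr 585,556.00 = kr 105,400.08
Final settlement = outstanding balance + penalty = kr 252,935.7080… + kr 105,400.08 = kr 358,335.79

kr 358,335.79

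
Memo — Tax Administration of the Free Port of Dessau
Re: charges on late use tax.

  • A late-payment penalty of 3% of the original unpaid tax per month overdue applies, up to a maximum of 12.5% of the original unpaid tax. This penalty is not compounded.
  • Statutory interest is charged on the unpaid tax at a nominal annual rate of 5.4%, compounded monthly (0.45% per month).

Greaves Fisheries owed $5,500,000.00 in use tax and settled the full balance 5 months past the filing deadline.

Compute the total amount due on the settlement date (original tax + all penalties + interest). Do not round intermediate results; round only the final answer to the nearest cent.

$6,312,368.77

Penalty (uncapped): 5 × 3% × $5,500,000.00 = $825,000.00; cap = 12.5% × $5,500,000.00 = $687,500.00 → penalty = $687,500.00
Interest: $5,500,000.00 × ((1 + 0.0045)^5 − 1) = $5,500,000.00 × 0.0227034… = $124,868.7732…
Total = $5,500,000.00 + $687,500.0000 + $124,868.7732… = $6,312,368.77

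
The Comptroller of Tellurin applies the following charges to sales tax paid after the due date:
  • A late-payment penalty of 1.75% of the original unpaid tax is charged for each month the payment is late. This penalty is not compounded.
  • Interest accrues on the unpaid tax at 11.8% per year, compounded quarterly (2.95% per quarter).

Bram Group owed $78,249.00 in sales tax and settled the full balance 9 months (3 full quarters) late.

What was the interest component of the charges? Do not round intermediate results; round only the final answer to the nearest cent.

$7,131.33

Interest: $78,249.00 × ((1 + 0.0295)^3 − 1) = $78,249.00 × 0.0911364… = $7,131.3339…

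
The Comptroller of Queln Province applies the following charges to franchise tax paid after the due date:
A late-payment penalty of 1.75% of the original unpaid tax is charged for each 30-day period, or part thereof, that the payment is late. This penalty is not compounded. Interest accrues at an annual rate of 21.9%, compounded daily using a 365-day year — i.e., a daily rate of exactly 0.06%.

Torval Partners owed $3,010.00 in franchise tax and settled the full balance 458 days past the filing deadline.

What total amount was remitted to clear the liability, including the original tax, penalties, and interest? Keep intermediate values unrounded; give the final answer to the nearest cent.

Penalty periods: ⌈458/30⌉ = 16; penalty = 16 × 1.75% × $3,010.00 = $842.80
Interest: $3,010.00 × ((1 + 0.0006)^458 − 1) = $3,010.00 × 0.31615893… = $951.6384…
Total = $3,010.00 + $842.8000 + $951.6384… = $4,804.44

$4,804.44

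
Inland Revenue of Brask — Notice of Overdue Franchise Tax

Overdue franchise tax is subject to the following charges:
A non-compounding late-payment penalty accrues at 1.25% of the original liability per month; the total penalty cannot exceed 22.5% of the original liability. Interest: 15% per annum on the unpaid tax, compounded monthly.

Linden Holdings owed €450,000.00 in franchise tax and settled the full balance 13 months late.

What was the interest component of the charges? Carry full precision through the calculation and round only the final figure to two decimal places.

€78,868.78

Interest (15%/yr ÷ 12 = 1.25%/month): €450,000.00 × ((1 + 0.0125)^13 − 1) = €78,868.7771…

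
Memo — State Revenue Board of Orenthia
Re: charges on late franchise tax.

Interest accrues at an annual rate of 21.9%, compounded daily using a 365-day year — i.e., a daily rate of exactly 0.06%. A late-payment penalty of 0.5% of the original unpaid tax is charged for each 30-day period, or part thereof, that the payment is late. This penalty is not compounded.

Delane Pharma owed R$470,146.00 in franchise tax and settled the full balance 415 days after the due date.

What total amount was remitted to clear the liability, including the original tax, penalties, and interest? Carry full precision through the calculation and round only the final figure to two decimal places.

Penalty periods: ⌈415/30⌉ = 14; penalty = 14 × 0.5% × R$470,146.00 = R$32,910.22
Interest: R$470,146.00 × ((1 + 0.0006)^415 − 1) = R$470,146.00 × 0.28264625… = R$132,885.0058…
Total = R$470,146.00 + R$32,910.2200 + R$132,885.0058… = R$635,941.23

R$635,941.23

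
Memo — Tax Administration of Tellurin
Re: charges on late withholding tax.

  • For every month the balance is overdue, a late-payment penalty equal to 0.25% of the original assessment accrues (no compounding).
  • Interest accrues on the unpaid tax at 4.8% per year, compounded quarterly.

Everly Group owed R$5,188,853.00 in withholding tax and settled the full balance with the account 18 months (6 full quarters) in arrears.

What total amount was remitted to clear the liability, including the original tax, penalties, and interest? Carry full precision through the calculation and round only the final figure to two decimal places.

Late-payment penalty = 0.25% × R$5,188,853.00 × 18 mo = R$233,498.39…
Interest (4.8%/yr ÷ 4 = 1.2%/quarter): R$5,188,853.00 × ((1 + 0.012)^6 − 1) = R$384,986.2869…
Total = R$5,188,853.00 + R$233,498.3850 + R$384,986.2869… = R$5,807,337.67

R$5,807,337.67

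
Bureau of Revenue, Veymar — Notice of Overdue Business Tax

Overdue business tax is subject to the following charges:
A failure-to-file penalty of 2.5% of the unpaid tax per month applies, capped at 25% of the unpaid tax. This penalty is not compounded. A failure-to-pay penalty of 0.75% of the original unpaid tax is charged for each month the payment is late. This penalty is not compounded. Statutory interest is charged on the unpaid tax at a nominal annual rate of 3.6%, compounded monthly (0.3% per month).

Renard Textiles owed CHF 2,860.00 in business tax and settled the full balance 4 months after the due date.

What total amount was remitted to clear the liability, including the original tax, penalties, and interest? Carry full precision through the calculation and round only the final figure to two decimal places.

CHF 3,266.27

Failure-to-file: 4 × 2.5% × CHF 2,860.00 = CHF 286.00 (under the 25% cap)
Failure-to-pay penalty: 4 × 0.75% × CHF 2,860.00 = CHF 85.80
Interest: CHF 2,860.00 × ((1 + 0.003)^4 − 1) = CHF 2,860.00 × 0.0120541… = CHF 34.4747…
Total = CHF 2,860.00 + CHF 371.8000 + CHF 34.4747… = CHF 3,266.27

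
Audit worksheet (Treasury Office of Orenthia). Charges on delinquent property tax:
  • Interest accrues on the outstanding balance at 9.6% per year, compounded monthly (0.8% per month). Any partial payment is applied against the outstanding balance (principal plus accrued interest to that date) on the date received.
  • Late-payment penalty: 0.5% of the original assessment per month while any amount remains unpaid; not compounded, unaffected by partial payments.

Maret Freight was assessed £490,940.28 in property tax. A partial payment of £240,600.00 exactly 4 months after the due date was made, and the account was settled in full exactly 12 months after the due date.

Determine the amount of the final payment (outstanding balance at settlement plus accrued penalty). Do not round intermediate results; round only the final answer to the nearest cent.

Balance at month 4: £490,940.2800 × (1 + 0.008)^4 = £506,839.8975…
After £240,600.00 payment: £506,839.8975… − £240,600.00 = £266,239.8975…
Balance at month 12: £266,239.8975… × (1 + 0.008)^8 = £283,764.0633…
Penalty: 12 × 0.5% × £490,940.28 = £29,456.42…
Final settlement = outstanding balance + penalty = £283,764.0633… + £29,456.42… = £313,220.48

£313,220.48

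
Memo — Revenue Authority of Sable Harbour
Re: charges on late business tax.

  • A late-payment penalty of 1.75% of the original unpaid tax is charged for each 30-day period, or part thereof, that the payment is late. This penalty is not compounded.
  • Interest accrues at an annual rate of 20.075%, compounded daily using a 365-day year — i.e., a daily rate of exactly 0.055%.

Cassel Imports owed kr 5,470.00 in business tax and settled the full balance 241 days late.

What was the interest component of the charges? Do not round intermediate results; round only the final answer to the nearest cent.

kr 775.07

Interest: kr 5,470.00 × ((1 + 0.00055)^241 − 1) = kr 5,470.00 × 0.14169450… = kr 775.0689…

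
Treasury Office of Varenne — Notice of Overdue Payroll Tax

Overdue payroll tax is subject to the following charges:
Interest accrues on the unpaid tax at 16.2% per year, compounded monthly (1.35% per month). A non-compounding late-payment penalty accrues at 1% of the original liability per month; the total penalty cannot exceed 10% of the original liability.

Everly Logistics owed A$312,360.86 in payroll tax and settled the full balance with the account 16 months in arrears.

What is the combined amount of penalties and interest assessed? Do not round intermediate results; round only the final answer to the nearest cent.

Penalty (uncapped): 16 × 1% × A$312,360.86 = A$49,977.74…; cap = 10% × A$312,360.86 = A$31,236.09… → penalty = A$31,236.09…
Interest: A$312,360.86 × ((1 + 0.0135)^16 − 1) = A$312,360.86 × 0.2393103… = A$74,751.1616…
Penalties + interest = A$31,236.0860 + A$74,751.1616… = A$105,987.25

A$105,987.25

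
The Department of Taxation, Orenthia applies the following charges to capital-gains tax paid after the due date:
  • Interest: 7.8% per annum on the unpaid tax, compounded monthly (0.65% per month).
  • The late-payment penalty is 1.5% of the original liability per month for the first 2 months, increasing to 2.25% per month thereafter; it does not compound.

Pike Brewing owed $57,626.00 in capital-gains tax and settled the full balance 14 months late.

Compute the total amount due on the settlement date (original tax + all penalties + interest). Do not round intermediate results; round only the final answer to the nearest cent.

Penalty, months 1–2: 2 × 1.5% × $57,626.00 = $1,728.78
Penalty, months 3–14: 12 × 2.25% × $57,626.00 = $15,559.02
Interest: $57,626.00 × ((1 + 0.0065)^14 − 1) = $57,626.00 × 0.0949465… = $5,471.3884…
Total = $57,626.00 + $17,287.8000 + $5,471.3884… = $80,385.19

$80,385.19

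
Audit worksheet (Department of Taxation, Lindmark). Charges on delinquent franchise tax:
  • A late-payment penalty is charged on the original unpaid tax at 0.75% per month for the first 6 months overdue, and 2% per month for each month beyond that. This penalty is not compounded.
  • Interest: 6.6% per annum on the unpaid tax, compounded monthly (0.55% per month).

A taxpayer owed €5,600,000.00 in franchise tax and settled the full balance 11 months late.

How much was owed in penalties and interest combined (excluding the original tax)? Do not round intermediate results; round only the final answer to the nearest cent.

€1,160,272.43

Penalty, months 1–6: 6 × 0.75% × €5,600,000.00 = €252,000.00
Penalty, months 7–11: 5 × 2% × €5,600,000.00 = €560,000.00
Interest: €5,600,000.00 × ((1 + 0.0055)^11 − 1) = €5,600,000.00 × 0.0621915… = €348,272.4346…
Penalties + interest = €812,000.0000 + €348,272.4346… = €1,160,272.43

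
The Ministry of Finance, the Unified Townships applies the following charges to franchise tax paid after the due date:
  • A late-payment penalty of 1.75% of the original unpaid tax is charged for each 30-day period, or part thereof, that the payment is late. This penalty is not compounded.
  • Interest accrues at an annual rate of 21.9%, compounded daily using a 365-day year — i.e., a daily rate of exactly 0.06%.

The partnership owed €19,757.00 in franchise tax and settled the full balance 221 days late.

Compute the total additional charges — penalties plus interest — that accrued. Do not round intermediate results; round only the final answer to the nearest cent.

€5,566.49

Penalty periods: ⌈221/30⌉ = 8; penalty = 8 × 1.75% × €19,757.00 = €2,765.98
Interest: €19,757.00 × ((1 + 0.0006)^221 − 1) = €19,757.00 × 0.14174779… = €2,800.5111…
Penalties + interest = €2,765.9800 + €2,800.5111… = €5,566.49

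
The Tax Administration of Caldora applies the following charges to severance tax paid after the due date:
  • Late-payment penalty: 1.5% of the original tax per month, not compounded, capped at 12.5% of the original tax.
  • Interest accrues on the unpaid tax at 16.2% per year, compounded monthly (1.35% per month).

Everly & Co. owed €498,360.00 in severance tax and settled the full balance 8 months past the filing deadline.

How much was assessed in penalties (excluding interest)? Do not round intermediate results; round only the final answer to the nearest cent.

Penalty: 8 × 1.5% × €498,360.00 = €59,803.20 (below the 12.5% cap of €62,295.00)

€59,803.20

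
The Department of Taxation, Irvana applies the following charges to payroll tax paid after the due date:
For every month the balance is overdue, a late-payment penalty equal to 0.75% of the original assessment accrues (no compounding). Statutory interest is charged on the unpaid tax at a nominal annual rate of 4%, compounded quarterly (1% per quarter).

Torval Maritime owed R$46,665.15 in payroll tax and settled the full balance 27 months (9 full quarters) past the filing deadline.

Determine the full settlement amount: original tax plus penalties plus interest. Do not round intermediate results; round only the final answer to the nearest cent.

Late-payment penalty: 27 × 0.75% × R$46,665.15 = R$9,449.69…
Interest: R$46,665.15 × ((1 + 0.01)^9 − 1) = R$46,665.15 × 0.0936853… = R$4,371.8373…
Total = R$46,665.15 + R$9,449.6929… + R$4,371.8373… = R$60,486.68

R$60,486.68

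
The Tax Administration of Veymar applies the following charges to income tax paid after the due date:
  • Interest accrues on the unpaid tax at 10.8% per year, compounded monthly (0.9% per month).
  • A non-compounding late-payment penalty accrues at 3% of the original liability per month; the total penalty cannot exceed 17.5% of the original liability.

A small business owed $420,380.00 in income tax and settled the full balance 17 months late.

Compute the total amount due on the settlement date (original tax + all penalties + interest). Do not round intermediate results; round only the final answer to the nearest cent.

$563,110.66

Penalty (uncapped): 17 × 3% × $420,380.00 = $214,393.80; cap = 17.5% × $420,380.00 = $73,566.50 → penalty = $73,566.50
Interest: $420,380.00 × ((1 + 0.009)^17 − 1) = $420,380.00 × 0.1645277… = $69,164.1576…
Total = $420,380.00 + $73,566.5000 + $69,164.1576… = $563,110.66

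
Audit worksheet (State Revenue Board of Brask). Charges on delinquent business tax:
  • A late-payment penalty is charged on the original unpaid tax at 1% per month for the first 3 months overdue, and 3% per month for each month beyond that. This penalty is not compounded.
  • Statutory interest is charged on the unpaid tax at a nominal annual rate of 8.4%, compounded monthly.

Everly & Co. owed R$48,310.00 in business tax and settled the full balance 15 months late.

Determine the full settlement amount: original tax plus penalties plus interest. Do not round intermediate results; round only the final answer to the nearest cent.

Penalty, months 1–3: 3 × 1% × R$48,310.00 = R$1,449.30
Penalty, months 4–15: 12 × 3% × R$48,310.00 = R$17,391.60
Interest (8.4%/yr ÷ 12 = 0.7%/month): R$48,310.00 × ((1 + 0.007)^15 − 1) = R$5,328.8052…
Total = R$48,310.00 + R$18,840.9000 + R$5,328.8052… = R$72,479.71

R$72,479.71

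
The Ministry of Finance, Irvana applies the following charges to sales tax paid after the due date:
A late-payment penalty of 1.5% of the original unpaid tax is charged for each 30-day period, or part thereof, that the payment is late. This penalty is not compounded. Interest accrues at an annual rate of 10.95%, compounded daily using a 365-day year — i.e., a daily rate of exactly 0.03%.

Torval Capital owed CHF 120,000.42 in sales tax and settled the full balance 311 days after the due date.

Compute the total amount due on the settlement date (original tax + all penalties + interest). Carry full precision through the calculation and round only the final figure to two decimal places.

CHF 151,533.61

Penalty periods: ⌈311/30⌉ = 11; penalty = 11 × 1.5% × CHF 120,000.42 = CHF 19,800.07…
Interest: CHF 120,000.42 × ((1 + 0.0003)^311 − 1) = CHF 120,000.42 × 0.09777566… = CHF 11,733.1206…
Total = CHF 120,000.42 + CHF 19,800.0693 + CHF 11,733.1206… = CHF 151,533.61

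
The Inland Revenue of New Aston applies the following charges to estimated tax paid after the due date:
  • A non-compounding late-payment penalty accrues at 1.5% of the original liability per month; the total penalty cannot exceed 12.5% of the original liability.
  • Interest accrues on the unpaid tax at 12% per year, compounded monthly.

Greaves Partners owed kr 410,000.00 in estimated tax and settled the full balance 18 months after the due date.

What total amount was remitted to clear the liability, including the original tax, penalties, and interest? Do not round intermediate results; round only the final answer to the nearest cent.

kr 541,670.47

Penalty (uncapped): 18 × 1.5% × kr 410,000.00 = kr 110,700.00; cap = 12.5% × kr 410,000.00 = kr 51,250.00 → penalty = kr 51,250.00
Interest (12%/yr ÷ 12 = 1%/month): kr 410,000.00 × ((1 + 0.01)^18 − 1) = kr 80,420.4650…
Total = kr 410,000.00 + kr 51,250.0000 + kr 80,420.4650… = kr 541,670.47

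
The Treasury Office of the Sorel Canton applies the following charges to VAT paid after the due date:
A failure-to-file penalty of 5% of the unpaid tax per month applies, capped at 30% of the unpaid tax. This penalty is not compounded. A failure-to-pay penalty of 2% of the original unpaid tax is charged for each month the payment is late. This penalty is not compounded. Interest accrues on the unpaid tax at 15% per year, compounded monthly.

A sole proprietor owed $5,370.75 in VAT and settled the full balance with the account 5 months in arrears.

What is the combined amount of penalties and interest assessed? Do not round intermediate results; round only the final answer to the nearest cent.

Failure-to-file: 5 × 5% × $5,370.75 = $1,342.69… (under the 30% cap)
Failure-to-pay penalty = 2% × $5,370.75 × 5 mo = $537.08…
Interest (15%/yr ÷ 12 = 1.25%/month): $5,370.75 × ((1 + 0.0125)^5 − 1) = $344.1692…
Penalties + interest = $1,879.7625 + $344.1692… = $2,223.93

$2,223.93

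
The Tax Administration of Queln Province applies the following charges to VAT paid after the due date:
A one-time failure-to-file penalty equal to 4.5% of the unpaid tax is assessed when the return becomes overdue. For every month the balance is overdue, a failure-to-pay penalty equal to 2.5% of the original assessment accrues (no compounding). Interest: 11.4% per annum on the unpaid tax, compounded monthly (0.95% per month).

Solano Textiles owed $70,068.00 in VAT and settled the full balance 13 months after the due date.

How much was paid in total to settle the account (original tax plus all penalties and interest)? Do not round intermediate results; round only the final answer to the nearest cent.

Failure-to-file penalty: 4.5% × $70,068.00 = $3,153.06
Failure-to-pay penalty: 13 × 2.5% × $70,068.00 = $22,772.10
Interest: $70,068.00 × ((1 + 0.0095)^13 − 1) = $70,068.00 × 0.1307906… = $9,164.2381…
Total = $70,068.00 + $25,925.1600 + $9,164.2381… = $105,157.40

$105,157.40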